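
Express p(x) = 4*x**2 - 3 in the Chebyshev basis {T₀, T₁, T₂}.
-T₀ + (2)T₂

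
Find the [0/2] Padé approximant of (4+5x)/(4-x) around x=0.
1/(15*x**2/8 - 3*x/2 + 1)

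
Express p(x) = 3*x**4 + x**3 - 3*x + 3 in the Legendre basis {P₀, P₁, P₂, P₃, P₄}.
(18/5)P₀ + (-12/5)P₁ + (12/7)P₂ + (2/5)P₃ + (24/35)P₄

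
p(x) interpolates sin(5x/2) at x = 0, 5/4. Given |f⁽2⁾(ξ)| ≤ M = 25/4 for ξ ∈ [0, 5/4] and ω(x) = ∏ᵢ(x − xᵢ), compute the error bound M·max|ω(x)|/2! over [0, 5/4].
625/512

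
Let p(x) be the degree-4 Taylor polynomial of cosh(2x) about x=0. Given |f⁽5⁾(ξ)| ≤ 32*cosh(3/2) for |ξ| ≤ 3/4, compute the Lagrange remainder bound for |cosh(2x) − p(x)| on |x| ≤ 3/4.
81*cosh(3/2)/1280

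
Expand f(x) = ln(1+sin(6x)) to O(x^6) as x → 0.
6*x - 18*x**2 + 36*x**3 - 108*x**4 + 324*x**5 + O(x**6)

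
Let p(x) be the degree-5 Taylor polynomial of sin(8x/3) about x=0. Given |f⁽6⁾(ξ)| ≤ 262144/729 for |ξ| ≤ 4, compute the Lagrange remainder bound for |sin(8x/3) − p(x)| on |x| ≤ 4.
67108864/32805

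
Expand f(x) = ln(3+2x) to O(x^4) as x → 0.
log(3) + 2*x/3 - 2*x**2/9 + 8*x**3/81 + O(x**4)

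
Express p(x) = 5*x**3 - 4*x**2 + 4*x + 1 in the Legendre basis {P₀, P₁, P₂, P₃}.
(-1/3)P₀ + (7)P₁ + (-8/3)P₂ + (2)P₃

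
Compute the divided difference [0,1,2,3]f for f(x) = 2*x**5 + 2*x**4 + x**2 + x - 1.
62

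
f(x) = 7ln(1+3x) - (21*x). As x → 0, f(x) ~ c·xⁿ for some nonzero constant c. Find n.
2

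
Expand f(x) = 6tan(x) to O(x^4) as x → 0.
6*x + 2*x**3 + O(x**4)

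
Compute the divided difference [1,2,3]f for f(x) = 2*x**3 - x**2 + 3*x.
11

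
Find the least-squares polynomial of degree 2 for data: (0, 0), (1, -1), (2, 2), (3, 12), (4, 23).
-6/35 + (-207/70)x + (31/14)x²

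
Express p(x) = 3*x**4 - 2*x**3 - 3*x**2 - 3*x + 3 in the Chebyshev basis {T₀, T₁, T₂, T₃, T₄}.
(21/8)T₀ + (-9/2)T₁ + (-1/2)T₃ + (3/8)T₄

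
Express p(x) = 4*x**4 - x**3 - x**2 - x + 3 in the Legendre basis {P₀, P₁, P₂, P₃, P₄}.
(52/15)P₀ + (-8/5)P₁ + (34/21)P₂ + (-2/5)P₃ + (32/35)P₄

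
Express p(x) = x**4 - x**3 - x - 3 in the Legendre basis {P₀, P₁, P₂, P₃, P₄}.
(-14/5)P₀ + (-8/5)P₁ + (4/7)P₂ + (-2/5)P₃ + (8/35)P₄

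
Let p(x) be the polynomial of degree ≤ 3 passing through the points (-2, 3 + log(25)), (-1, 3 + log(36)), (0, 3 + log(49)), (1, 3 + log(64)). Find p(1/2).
3 + log(14*2**(1/4)*3**(3/8)*5**(1/8)*7**(7/8)/3)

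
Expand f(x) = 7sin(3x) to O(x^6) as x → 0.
21*x - 63*x**3/2 + 567*x**5/40 + O(x**6)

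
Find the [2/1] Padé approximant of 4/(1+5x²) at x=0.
4 - 20*x**2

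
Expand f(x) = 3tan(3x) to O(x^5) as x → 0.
9*x + 27*x**3 + O(x**5)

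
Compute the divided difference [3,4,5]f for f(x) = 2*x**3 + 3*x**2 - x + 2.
27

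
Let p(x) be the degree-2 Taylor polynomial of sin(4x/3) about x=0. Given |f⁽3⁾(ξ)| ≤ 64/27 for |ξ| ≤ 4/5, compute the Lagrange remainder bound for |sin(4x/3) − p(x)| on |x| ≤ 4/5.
2048/10125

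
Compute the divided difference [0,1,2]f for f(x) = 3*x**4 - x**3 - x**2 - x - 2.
17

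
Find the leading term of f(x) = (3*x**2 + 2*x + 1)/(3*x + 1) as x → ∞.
x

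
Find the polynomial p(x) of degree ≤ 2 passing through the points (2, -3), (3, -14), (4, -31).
-3*x**2 + 4*x + 1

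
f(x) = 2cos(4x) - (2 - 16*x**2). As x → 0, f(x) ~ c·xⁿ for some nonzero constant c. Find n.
4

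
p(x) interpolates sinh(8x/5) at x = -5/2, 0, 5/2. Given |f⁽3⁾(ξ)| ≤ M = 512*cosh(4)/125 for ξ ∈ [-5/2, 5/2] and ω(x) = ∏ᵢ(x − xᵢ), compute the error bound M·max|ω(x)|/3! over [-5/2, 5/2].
64*sqrt(3)*cosh(4)/27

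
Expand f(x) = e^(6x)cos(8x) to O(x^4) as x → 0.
1 + 6*x - 14*x**2 - 156*x**3 + O(x**4)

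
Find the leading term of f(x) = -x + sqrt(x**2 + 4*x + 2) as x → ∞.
2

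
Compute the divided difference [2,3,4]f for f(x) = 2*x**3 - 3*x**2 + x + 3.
15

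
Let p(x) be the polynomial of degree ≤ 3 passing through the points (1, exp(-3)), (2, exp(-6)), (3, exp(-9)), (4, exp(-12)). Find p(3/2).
(-5*exp(3) + 1 + 15*exp(6) + 5*exp(9))*exp(-12)/16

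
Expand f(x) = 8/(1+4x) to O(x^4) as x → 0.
8 - 32*x + 128*x**2 - 512*x**3 + O(x**4)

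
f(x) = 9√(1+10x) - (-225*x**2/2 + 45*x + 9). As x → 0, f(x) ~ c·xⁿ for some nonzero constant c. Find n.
3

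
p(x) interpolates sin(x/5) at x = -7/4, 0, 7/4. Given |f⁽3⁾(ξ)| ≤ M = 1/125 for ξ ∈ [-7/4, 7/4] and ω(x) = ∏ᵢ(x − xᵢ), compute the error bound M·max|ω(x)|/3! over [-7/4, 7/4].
343*sqrt(3)/216000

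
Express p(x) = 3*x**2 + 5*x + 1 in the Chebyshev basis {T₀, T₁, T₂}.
(5/2)T₀ + (5)T₁ + (3/2)T₂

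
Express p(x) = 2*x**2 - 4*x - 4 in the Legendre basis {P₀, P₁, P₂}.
(-10/3)P₀ + (-4)P₁ + (4/3)P₂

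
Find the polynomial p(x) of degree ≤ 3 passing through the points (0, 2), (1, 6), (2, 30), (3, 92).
3*x**3 + x**2 + 2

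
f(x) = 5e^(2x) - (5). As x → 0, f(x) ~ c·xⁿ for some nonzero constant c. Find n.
1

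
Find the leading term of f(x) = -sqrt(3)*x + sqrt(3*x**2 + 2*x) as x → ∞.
sqrt(3)/3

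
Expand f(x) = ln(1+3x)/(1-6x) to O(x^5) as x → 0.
3*x + 27*x**2/2 + 90*x**3 + 2079*x**4/4 + O(x**5)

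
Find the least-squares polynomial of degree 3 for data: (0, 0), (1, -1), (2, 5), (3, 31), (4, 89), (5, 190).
1/14 + (-31/28)x + (-61/28)x² + (2)x³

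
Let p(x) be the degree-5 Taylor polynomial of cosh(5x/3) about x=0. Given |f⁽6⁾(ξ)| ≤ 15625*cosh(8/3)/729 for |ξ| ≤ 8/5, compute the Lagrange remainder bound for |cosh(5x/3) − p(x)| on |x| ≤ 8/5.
16384*cosh(8/3)/32805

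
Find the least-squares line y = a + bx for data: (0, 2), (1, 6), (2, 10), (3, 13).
a = 11/5, b = 37/10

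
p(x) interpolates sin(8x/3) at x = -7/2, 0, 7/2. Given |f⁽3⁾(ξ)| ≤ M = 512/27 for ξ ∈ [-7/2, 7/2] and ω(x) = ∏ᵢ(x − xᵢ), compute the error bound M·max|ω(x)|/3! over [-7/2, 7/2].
21952*sqrt(3)/729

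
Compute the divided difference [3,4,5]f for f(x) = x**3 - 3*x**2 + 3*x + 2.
9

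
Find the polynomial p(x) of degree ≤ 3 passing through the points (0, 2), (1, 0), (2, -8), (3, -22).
-3*x**2 + x + 2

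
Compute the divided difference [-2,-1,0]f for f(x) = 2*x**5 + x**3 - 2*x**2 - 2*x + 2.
-35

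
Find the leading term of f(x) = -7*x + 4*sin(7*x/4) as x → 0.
-343*x**3/96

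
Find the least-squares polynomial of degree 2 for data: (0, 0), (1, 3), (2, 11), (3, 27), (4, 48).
3/35 + (-4/7)x + (22/7)x²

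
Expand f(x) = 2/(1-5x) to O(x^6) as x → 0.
2 + 10*x + 50*x**2 + 250*x**3 + 1250*x**4 + 6250*x**5 + O(x**6)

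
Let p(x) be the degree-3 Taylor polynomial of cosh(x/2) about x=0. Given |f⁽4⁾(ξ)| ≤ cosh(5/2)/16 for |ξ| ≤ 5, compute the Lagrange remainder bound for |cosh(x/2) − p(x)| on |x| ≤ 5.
625*cosh(5/2)/384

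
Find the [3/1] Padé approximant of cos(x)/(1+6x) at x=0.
(x**3/144 - 427*x**2/852 + x/5112 + 1)/(30673*x/5112 + 1)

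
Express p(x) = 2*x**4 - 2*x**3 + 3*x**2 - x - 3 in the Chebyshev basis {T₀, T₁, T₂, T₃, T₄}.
(-3/4)T₀ + (-5/2)T₁ + (5/2)T₂ + (-1/2)T₃ + (1/4)T₄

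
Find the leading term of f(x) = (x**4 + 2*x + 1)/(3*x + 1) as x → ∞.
x**3/3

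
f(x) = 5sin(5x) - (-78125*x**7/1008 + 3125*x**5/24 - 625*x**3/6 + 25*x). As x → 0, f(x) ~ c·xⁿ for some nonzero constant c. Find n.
9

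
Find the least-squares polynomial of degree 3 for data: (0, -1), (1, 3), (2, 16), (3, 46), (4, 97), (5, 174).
-55/63 + (11/189)x + (629/252)x² + (97/108)x³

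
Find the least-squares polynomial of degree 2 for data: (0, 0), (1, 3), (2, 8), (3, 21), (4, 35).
3/35 + (8/35)x + (15/7)x²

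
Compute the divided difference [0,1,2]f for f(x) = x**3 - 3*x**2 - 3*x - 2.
0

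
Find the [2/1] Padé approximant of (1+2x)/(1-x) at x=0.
(2*x + 1)/(1 - x)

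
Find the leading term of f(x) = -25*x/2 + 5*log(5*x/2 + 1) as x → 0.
-125*x**2/8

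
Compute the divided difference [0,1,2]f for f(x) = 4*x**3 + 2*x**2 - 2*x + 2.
14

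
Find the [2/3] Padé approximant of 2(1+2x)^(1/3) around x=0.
(28*x**2/9 + 16*x/3 + 2)/(-4*x**3/81 + 2*x**2/3 + 2*x + 1)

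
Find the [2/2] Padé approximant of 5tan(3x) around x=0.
15*x/(1 - 3*x**2)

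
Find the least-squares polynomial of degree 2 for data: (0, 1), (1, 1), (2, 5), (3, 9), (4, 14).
22/35 + (19/35)x + (5/7)x²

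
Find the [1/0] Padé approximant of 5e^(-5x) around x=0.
5 - 25*x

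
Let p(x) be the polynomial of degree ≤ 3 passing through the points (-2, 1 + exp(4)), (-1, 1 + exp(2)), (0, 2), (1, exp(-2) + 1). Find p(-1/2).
(-1 + (-exp(4) + 25 + 9*exp(2))*exp(2))*exp(-2)/16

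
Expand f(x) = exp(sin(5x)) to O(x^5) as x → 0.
1 + 5*x + 25*x**2/2 - 625*x**4/8 + O(x**5)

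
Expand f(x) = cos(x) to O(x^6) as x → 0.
1 - x**2/2 + x**4/24 + O(x**6)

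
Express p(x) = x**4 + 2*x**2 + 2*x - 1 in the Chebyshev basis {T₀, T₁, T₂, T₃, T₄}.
(3/8)T₀ + (2)T₁ + (3/2)T₂ + (1/8)T₄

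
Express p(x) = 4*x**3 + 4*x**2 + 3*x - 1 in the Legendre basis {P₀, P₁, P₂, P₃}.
(1/3)P₀ + (27/5)P₁ + (8/3)P₂ + (8/5)P₃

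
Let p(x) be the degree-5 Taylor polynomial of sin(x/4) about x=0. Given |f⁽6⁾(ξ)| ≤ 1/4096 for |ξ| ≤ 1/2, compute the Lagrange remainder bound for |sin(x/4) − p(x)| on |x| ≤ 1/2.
1/188743680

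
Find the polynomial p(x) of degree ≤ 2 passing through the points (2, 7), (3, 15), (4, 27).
2*x**2 - 2*x + 3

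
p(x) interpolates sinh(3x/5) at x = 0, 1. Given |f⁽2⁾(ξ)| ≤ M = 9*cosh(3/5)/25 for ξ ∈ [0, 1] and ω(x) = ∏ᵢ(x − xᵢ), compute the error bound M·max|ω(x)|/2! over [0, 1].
9*cosh(3/5)/200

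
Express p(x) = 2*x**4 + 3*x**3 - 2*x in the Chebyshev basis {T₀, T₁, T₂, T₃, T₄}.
(3/4)T₀ + (1/4)T₁ + T₂ + (3/4)T₃ + (1/4)T₄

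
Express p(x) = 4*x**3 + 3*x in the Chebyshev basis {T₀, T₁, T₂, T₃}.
(6)T₁ + T₃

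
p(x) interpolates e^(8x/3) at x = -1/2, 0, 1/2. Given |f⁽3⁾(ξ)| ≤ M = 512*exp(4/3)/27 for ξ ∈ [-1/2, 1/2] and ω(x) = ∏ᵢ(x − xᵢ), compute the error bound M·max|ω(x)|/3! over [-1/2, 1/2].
64*sqrt(3)*exp(4/3)/729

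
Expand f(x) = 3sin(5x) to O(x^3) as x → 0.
15*x + O(x**3)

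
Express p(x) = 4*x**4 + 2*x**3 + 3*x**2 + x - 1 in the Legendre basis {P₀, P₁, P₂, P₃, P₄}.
(4/5)P₀ + (11/5)P₁ + (30/7)P₂ + (4/5)P₃ + (32/35)P₄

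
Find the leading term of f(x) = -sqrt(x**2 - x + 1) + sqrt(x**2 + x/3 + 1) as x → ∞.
2/3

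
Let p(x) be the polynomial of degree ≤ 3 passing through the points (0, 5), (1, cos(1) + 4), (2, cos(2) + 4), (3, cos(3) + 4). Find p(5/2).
15*cos(2)/16 + 5*cos(3)/16 - 5*cos(1)/16 + 65/16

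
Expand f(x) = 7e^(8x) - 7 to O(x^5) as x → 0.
56*x + 224*x**2 + 1792*x**3/3 + 3584*x**4/3 + O(x**5)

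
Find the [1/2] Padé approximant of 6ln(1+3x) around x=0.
18*x/(-3*x**2/4 + 3*x/2 + 1)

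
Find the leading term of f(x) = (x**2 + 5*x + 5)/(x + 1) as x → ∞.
x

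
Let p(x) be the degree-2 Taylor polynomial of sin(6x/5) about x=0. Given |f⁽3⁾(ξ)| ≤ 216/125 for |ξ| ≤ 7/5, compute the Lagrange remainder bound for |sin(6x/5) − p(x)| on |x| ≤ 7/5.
12348/15625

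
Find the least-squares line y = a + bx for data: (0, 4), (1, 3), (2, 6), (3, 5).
a = 18/5, b = 3/5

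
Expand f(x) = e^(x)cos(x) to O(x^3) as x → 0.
1 + x + O(x**3)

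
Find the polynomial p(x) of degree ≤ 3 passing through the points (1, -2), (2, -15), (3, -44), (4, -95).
-x**3 - 2*x**2 + 1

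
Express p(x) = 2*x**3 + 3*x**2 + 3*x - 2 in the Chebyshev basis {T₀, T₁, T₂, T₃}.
(-1/2)T₀ + (9/2)T₁ + (3/2)T₂ + (1/2)T₃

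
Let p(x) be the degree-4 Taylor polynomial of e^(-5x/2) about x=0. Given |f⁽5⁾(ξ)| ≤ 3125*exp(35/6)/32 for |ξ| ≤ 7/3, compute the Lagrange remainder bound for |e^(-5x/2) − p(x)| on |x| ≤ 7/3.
10504375*exp(35/6)/186624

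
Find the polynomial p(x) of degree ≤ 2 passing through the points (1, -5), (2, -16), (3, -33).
-3*x**2 - 2*x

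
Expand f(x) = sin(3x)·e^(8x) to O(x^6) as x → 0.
3*x + 24*x**2 + 183*x**3/2 + 220*x**4 + 14801*x**5/40 + O(x**6)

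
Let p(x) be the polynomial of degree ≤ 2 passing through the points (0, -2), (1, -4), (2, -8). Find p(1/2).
-11/4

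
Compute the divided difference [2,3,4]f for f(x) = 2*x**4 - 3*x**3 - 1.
83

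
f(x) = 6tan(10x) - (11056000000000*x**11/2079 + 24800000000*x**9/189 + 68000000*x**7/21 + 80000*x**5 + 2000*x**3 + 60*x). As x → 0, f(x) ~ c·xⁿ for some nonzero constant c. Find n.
13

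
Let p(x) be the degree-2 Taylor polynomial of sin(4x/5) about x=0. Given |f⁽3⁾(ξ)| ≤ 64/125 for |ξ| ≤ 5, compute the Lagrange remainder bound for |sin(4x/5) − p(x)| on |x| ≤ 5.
32/3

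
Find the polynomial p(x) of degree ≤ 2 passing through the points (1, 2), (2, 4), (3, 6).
2*x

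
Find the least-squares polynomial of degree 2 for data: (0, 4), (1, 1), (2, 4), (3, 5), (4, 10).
18/5 + (-12/5)x + x²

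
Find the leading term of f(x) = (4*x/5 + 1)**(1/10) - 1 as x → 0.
2*x/25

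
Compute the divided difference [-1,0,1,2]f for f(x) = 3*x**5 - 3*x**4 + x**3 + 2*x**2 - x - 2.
10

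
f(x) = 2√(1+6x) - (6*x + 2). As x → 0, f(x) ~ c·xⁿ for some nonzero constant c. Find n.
2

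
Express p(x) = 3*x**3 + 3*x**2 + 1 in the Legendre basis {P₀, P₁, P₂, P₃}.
(2)P₀ + (9/5)P₁ + (2)P₂ + (6/5)P₃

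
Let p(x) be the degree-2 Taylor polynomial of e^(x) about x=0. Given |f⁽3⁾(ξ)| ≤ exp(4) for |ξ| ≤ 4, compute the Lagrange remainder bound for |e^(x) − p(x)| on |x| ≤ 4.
32*exp(4)/3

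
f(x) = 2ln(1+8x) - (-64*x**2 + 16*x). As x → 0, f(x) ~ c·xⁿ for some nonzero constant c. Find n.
3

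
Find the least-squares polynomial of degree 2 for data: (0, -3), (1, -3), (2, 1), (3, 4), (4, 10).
-113/35 + (11/70)x + (11/14)x²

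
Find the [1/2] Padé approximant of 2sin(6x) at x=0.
12*x/(6*x**2 + 1)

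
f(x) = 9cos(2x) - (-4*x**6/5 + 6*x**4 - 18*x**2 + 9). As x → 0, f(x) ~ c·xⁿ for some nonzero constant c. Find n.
8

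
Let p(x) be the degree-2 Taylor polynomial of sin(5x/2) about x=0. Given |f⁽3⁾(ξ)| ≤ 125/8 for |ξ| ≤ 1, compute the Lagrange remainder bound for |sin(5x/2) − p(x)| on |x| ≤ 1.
125/48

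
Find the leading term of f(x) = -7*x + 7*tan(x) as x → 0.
7*x**3/3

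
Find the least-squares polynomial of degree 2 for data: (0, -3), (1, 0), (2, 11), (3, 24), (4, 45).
-111/35 + (8/7)x + (19/7)x²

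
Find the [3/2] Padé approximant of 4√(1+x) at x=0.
(x**3/8 + 9*x**2/4 + 6*x + 4)/(3*x**2/16 + x + 1)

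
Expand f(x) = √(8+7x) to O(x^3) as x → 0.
2*sqrt(2) + 7*sqrt(2)*x/8 - 49*sqrt(2)*x**2/256 + O(x**3)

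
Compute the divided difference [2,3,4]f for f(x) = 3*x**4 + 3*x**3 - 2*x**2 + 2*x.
190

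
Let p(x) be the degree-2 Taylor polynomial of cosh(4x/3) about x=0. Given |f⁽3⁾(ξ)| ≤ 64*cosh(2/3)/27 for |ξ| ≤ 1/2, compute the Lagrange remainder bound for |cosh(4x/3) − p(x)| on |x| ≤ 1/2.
4*cosh(2/3)/81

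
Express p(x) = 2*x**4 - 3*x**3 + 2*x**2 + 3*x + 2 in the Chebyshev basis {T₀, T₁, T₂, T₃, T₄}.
(15/4)T₀ + (3/4)T₁ + (2)T₂ + (-3/4)T₃ + (1/4)T₄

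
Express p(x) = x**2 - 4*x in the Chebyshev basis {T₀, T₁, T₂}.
(1/2)T₀ + (-4)T₁ + (1/2)T₂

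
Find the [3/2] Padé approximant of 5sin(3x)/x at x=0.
(15 - 63*x**2/4)/(9*x**2/20 + 1)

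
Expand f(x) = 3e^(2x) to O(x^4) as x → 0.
3 + 6*x + 6*x**2 + 4*x**3 + O(x**4)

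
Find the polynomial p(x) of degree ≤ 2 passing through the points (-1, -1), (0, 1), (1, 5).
x**2 + 3*x + 1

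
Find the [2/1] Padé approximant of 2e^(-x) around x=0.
(x**2/3 - 4*x/3 + 2)/(x/3 + 1)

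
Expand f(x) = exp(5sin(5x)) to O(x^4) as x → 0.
1 + 25*x + 625*x**2/2 + 2500*x**3 + O(x**4)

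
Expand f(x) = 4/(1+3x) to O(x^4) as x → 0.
4 - 12*x + 36*x**2 - 108*x**3 + O(x**4)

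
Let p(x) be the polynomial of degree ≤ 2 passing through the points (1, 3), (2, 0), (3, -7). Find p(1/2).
3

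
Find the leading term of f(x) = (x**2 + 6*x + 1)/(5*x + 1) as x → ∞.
x/5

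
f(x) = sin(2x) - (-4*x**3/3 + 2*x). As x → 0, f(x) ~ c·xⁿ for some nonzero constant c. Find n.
5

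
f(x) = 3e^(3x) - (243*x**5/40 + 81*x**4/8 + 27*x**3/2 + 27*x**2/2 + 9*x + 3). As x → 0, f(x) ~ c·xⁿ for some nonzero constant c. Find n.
6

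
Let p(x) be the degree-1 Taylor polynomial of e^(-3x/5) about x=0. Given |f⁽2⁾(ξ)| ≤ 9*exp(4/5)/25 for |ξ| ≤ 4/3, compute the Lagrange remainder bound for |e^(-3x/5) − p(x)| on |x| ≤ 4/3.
8*exp(4/5)/25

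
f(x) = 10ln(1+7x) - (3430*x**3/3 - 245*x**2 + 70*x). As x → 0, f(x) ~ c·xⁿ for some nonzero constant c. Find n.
4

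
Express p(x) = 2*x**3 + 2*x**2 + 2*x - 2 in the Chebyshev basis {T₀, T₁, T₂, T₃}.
-T₀ + (7/2)T₁ + T₂ + (1/2)T₃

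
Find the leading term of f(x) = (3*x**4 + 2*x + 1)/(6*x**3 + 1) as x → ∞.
x/2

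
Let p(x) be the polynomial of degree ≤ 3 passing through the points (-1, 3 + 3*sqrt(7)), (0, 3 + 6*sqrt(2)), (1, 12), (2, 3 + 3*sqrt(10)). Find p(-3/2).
-105*sqrt(2)/8 - 15*sqrt(10)/16 + 237/16 + 105*sqrt(7)/16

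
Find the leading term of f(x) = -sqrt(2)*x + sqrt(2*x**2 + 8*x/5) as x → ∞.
2*sqrt(2)/5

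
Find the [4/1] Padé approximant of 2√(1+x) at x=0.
(3*x**4/320 - x**3/20 + 9*x**2/20 + 12*x/5 + 2)/(7*x/10 + 1)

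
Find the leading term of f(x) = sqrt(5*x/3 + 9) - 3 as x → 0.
5*x/18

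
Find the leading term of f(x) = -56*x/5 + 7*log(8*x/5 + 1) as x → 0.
-224*x**2/25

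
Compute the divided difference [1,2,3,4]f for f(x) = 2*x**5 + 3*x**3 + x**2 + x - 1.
133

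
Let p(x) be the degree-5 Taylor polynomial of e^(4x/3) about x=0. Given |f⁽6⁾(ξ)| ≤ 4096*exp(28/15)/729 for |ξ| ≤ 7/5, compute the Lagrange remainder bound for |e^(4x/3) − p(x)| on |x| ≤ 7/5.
30118144*exp(28/15)/512578125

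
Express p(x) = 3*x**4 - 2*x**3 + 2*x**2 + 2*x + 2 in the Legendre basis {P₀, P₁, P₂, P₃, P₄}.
(49/15)P₀ + (4/5)P₁ + (64/21)P₂ + (-4/5)P₃ + (24/35)P₄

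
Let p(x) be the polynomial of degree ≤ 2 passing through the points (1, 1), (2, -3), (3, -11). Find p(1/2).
3/2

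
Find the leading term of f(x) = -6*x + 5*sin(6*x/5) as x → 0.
-36*x**3/25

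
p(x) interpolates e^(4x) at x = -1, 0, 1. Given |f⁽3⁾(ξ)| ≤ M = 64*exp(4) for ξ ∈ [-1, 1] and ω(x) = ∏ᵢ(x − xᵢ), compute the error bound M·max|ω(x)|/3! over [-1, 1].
64*sqrt(3)*exp(4)/27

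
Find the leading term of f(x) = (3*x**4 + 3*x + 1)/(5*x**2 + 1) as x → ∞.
3*x**2/5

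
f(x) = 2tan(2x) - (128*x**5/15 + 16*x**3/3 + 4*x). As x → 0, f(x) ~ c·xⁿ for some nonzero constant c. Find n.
7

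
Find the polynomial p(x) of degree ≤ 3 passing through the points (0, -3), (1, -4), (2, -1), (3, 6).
2*x**2 - 3*x - 3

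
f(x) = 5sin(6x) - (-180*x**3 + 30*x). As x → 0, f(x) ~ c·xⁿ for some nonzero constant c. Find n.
5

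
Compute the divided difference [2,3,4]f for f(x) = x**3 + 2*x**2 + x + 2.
11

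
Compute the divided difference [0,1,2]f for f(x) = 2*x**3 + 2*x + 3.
6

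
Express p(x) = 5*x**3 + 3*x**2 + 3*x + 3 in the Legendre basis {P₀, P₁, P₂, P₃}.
(4)P₀ + (6)P₁ + (2)P₂ + (2)P₃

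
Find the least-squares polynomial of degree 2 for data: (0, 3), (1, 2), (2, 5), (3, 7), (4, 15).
106/35 + (-137/70)x + (17/14)x²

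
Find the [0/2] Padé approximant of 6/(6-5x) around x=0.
1/(1 - 5*x/6)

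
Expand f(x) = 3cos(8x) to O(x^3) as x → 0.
3 - 96*x**2 + O(x**3)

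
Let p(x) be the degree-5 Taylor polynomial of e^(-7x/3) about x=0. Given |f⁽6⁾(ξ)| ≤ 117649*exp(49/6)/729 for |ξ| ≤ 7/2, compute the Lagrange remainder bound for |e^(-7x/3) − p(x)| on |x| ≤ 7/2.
13841287201*exp(49/6)/33592320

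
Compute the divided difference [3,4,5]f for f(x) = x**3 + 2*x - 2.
12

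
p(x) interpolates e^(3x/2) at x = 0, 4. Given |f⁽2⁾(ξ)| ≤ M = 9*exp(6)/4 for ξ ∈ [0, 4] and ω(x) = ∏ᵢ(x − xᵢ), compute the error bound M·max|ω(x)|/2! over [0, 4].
9*exp(6)/2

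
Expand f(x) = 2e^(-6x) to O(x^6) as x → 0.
2 - 12*x + 36*x**2 - 72*x**3 + 108*x**4 - 648*x**5/5 + O(x**6)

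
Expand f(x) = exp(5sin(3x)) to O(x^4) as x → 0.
1 + 15*x + 225*x**2/2 + 540*x**3 + O(x**4)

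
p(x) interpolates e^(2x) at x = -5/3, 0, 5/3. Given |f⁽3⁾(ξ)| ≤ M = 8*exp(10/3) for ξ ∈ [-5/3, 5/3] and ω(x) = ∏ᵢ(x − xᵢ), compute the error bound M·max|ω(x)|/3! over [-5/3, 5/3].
1000*sqrt(3)*exp(10/3)/729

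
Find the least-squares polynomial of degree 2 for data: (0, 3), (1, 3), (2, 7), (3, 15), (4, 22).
18/7 + (-1/7)x + (9/7)x²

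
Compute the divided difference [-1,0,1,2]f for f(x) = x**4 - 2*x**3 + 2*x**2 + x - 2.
0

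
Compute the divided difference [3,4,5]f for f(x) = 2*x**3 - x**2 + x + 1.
23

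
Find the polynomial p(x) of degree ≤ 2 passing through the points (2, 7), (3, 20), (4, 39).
3*x**2 - 2*x - 1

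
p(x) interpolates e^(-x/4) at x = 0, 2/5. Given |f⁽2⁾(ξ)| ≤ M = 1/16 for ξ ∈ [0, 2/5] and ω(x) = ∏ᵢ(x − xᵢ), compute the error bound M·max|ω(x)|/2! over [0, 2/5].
1/800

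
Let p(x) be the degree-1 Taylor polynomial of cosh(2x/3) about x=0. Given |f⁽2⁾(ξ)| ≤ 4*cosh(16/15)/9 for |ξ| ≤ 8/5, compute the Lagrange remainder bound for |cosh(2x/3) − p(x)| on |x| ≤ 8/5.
128*cosh(16/15)/225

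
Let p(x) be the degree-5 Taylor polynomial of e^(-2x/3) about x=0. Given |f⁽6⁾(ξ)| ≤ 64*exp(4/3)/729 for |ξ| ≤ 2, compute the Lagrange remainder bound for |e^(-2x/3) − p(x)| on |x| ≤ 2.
256*exp(4/3)/32805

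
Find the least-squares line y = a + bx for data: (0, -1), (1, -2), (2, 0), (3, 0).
a = -3/2, b = 1/2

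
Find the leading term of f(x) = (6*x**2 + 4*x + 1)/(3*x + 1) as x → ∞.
2*x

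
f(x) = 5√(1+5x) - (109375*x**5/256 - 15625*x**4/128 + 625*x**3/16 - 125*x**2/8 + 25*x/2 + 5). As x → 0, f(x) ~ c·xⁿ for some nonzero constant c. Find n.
6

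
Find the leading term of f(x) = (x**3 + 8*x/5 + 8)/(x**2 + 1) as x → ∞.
x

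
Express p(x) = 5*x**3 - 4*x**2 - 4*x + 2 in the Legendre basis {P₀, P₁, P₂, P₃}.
(2/3)P₀ - P₁ + (-8/3)P₂ + (2)P₃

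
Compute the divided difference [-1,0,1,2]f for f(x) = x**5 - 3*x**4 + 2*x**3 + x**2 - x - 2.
1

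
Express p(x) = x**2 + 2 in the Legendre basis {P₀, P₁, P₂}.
(7/3)P₀ + (2/3)P₂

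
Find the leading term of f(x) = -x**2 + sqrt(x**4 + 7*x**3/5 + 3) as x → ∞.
7*x/10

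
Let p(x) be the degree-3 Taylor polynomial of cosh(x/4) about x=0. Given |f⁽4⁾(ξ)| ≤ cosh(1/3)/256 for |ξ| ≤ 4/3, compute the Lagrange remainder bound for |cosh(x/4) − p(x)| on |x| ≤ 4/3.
cosh(1/3)/1944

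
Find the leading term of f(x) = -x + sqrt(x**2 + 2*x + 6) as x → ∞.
1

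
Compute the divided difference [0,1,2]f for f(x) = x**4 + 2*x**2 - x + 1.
9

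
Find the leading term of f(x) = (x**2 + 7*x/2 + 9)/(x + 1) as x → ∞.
x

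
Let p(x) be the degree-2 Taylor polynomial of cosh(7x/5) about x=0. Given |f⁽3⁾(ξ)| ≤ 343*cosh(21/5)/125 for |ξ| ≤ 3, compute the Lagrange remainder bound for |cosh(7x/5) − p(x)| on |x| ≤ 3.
3087*cosh(21/5)/250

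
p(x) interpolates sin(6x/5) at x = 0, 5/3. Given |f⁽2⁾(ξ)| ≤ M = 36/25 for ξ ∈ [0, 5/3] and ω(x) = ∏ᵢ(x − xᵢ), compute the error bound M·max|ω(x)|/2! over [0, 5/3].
1/2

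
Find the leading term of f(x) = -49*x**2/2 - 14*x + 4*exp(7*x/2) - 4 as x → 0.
343*x**3/12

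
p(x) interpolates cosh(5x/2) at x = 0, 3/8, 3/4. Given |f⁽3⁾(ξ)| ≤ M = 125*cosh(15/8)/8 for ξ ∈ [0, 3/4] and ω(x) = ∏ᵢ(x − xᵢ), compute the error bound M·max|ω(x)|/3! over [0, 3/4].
125*sqrt(3)*cosh(15/8)/4096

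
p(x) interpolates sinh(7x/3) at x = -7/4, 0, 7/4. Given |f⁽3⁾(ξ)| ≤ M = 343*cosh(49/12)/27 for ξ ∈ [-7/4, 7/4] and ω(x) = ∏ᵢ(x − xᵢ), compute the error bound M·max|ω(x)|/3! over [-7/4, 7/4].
117649*sqrt(3)*cosh(49/12)/46656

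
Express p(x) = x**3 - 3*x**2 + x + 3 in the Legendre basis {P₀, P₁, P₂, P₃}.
(2)P₀ + (8/5)P₁ + (-2)P₂ + (2/5)P₃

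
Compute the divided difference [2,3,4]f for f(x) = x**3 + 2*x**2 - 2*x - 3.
11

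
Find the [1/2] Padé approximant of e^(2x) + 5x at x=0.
(949*x/141 + 1)/(-16*x**2/141 - 38*x/141 + 1)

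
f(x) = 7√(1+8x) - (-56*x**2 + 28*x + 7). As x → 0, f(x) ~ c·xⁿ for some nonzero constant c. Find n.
3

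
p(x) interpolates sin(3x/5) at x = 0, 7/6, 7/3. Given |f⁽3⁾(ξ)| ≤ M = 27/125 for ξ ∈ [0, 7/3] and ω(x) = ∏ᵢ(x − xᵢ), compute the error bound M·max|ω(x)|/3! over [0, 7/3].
343*sqrt(3)/27000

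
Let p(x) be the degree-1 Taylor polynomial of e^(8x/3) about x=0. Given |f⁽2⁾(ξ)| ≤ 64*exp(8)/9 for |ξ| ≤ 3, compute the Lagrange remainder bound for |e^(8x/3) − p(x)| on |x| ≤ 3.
32*exp(8)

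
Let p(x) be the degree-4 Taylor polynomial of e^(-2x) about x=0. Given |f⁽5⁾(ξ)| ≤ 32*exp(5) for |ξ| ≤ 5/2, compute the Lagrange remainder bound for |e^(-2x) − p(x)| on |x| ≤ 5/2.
625*exp(5)/24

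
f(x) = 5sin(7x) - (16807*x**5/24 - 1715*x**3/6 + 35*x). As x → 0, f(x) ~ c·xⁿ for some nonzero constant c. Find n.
7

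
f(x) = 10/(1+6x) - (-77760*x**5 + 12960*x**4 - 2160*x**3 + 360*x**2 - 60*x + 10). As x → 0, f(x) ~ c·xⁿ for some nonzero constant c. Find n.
6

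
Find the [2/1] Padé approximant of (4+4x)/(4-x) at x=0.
(x + 1)/(1 - x/4)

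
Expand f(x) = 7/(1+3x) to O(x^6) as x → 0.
7 - 21*x + 63*x**2 - 189*x**3 + 567*x**4 - 1701*x**5 + O(x**6)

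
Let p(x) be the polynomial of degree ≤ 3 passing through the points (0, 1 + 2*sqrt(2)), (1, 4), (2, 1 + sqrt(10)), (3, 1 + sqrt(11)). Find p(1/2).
-5*sqrt(10)/16 + sqrt(11)/16 + 5*sqrt(2)/8 + 61/16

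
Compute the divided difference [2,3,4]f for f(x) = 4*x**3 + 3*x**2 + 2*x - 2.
39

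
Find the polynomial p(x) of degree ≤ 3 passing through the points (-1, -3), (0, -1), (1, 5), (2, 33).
3*x**3 + 2*x**2 + x - 1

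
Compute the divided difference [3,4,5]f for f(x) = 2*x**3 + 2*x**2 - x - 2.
26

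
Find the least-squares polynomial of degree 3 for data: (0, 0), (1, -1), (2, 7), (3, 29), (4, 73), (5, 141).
1/14 + (-335/84)x + (13/7)x² + (11/12)x³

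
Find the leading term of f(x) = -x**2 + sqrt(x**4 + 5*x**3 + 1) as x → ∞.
5*x/2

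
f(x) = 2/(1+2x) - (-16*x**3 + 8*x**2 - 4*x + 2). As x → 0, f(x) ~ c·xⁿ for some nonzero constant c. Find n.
4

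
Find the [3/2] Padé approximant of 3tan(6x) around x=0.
(-216*x**3/5 + 18*x)/(1 - 72*x**2/5)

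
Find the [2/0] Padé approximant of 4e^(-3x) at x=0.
18*x**2 - 12*x + 4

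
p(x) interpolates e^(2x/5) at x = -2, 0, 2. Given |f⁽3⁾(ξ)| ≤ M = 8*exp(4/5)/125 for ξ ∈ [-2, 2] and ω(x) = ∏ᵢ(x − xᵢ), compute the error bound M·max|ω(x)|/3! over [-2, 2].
64*sqrt(3)*exp(4/5)/3375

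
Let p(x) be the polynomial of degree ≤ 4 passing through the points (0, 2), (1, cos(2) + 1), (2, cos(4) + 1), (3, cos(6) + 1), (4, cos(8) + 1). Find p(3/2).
45*cos(4)/64 + 15*cos(2)/32 - 5*cos(6)/32 + 3*cos(8)/128 + 123/128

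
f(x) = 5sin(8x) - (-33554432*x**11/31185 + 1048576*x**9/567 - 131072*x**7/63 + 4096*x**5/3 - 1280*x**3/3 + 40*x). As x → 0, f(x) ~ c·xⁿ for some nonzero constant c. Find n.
13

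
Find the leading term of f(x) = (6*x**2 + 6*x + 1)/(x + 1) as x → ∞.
6*x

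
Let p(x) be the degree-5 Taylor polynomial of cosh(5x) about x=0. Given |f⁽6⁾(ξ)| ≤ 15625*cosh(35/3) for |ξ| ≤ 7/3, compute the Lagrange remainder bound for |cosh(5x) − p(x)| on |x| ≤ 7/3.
367653125*cosh(35/3)/104976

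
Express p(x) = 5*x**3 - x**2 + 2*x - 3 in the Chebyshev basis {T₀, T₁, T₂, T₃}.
(-7/2)T₀ + (23/4)T₁ + (-1/2)T₂ + (5/4)T₃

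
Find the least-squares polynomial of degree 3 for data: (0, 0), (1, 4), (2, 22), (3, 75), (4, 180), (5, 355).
8/63 + (715/378)x + (-379/252)x² + (331/108)x³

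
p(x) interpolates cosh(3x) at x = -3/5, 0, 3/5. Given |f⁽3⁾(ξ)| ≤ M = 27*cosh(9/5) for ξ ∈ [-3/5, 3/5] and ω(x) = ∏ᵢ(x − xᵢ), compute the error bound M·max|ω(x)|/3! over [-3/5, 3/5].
27*sqrt(3)*cosh(9/5)/125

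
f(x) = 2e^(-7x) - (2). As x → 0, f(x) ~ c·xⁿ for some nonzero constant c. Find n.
1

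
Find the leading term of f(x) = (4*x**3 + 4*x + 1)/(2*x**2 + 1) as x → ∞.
2*x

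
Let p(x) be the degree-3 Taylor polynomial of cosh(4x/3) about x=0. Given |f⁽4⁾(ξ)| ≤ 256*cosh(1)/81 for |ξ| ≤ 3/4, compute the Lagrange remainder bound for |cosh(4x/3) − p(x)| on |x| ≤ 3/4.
cosh(1)/24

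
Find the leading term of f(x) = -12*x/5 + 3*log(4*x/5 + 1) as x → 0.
-24*x**2/25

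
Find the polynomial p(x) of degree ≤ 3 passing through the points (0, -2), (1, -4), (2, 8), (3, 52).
3*x**3 - 2*x**2 - 3*x - 2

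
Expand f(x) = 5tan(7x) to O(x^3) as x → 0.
35*x + O(x**3)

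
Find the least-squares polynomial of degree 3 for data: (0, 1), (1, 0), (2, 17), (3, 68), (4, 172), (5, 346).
17/18 + (-2645/756)x + (-11/63)x² + (317/108)x³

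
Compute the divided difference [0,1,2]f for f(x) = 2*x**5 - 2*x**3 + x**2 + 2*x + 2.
25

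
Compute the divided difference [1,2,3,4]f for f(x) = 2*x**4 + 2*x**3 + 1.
22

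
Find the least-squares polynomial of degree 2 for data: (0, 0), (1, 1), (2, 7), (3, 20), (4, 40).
8/35 + (-207/70)x + (45/14)x²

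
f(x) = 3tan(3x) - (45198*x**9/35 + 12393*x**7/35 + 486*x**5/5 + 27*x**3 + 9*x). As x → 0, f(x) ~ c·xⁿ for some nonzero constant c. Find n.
11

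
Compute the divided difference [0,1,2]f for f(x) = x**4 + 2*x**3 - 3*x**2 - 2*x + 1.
10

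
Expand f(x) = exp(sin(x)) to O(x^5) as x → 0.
1 + x + x**2/2 - x**4/8 + O(x**5)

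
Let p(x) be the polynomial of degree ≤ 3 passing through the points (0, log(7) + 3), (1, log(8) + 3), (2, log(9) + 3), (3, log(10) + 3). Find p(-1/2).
log(441*2**(1/8)*3**(5/8)*5**(11/16)*7**(3/16)/640) + 3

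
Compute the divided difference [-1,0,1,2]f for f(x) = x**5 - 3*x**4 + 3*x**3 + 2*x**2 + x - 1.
2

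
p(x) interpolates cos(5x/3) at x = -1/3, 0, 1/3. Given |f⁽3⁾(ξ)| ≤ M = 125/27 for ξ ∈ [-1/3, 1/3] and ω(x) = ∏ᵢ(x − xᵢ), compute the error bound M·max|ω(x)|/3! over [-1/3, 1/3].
125*sqrt(3)/19683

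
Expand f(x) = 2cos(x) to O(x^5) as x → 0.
2 - x**2 + x**4/12 + O(x**5)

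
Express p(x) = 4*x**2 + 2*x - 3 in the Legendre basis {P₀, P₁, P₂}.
(-5/3)P₀ + (2)P₁ + (8/3)P₂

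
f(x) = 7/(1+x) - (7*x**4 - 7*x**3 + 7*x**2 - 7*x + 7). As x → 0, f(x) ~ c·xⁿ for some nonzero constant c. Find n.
5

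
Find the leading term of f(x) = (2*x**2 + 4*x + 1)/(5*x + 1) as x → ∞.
2*x/5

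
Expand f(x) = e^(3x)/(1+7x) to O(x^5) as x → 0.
1 - 4*x + 65*x**2/2 - 223*x**3 + 12515*x**4/8 + O(x**5)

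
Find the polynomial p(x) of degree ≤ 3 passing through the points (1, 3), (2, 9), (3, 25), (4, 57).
x**3 - x**2 + 2*x + 1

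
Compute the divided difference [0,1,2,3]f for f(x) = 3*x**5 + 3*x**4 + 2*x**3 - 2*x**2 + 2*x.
95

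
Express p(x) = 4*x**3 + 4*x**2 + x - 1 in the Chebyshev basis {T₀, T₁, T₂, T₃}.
T₀ + (4)T₁ + (2)T₂ + T₃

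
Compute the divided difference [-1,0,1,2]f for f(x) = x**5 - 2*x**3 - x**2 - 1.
3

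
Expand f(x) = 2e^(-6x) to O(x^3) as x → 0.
2 - 12*x + 36*x**2 + O(x**3)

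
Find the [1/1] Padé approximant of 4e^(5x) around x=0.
(10*x + 4)/(1 - 5*x/2)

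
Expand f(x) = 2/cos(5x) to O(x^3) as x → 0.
2 + 25*x**2 + O(x**3)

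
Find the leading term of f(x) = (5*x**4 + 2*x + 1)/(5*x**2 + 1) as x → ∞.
x**2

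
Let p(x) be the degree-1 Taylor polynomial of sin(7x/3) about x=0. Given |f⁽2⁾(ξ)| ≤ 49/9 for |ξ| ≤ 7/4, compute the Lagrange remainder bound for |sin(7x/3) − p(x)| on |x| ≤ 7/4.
2401/288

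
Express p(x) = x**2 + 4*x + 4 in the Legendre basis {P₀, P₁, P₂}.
(13/3)P₀ + (4)P₁ + (2/3)P₂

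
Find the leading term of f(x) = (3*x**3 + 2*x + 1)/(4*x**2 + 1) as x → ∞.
3*x/4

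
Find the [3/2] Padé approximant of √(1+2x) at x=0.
(x**3/4 + 9*x**2/4 + 3*x + 1)/(3*x**2/4 + 2*x + 1)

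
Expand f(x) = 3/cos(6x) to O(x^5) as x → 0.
3 + 54*x**2 + 810*x**4 + O(x**5)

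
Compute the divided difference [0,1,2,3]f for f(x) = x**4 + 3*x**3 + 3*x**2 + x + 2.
9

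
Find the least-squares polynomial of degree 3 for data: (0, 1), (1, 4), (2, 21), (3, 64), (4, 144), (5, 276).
115/126 + (77/108)x + (67/126)x² + (223/108)x³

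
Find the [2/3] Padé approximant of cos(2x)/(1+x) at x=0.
(1 - 5*x**2/3)/(x**3/3 + x**2/3 + x + 1)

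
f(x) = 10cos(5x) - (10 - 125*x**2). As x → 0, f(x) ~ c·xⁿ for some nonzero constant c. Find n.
4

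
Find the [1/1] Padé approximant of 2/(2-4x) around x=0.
1/(1 - 2*x)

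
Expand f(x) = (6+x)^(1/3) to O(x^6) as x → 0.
6**(1/3) + 6**(1/3)*x/18 - 6**(1/3)*x**2/324 + 5*6**(1/3)*x**3/17496 - 5*6**(1/3)*x**4/157464 + 11*6**(1/3)*x**5/2834352 + O(x**6)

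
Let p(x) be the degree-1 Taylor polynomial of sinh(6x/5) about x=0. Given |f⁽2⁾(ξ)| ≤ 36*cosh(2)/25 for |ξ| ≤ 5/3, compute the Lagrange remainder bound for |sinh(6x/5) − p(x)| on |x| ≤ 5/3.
2*cosh(2)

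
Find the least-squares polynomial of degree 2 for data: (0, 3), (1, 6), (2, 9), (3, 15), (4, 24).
117/35 + (57/70)x + (15/14)x²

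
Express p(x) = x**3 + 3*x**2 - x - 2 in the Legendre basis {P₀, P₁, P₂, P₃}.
-P₀ + (-2/5)P₁ + (2)P₂ + (2/5)P₃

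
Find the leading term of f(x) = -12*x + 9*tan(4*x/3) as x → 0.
64*x**3/9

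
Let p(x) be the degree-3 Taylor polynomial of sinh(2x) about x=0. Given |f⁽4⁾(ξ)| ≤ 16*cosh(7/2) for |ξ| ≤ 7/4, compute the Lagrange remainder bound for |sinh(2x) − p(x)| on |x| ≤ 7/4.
2401*cosh(7/2)/384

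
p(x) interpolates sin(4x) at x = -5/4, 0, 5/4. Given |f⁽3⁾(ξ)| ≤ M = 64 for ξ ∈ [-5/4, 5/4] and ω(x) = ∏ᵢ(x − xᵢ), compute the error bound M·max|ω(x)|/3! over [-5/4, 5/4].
125*sqrt(3)/27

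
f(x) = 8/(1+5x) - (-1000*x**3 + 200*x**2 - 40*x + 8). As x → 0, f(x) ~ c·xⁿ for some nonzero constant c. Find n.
4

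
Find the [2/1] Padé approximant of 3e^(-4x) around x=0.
(8*x**2 - 8*x + 3)/(4*x/3 + 1)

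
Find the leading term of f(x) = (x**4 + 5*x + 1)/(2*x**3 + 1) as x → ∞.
x/2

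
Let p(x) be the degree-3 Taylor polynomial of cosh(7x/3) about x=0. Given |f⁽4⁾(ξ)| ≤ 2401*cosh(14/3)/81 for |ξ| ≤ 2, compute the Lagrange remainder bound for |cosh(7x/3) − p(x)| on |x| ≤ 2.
4802*cosh(14/3)/243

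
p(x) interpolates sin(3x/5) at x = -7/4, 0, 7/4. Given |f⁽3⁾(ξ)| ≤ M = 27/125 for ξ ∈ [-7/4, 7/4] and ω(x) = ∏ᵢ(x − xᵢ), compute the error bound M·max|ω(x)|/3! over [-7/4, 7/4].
343*sqrt(3)/8000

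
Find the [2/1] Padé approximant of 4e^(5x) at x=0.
(50*x**2/3 + 40*x/3 + 4)/(1 - 5*x/3)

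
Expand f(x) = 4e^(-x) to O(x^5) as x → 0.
4 - 4*x + 2*x**2 - 2*x**3/3 + x**4/6 + O(x**5)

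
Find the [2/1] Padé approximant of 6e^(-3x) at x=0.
(9*x**2 - 12*x + 6)/(x + 1)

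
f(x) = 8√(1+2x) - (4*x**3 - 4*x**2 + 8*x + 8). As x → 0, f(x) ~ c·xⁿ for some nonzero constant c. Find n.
4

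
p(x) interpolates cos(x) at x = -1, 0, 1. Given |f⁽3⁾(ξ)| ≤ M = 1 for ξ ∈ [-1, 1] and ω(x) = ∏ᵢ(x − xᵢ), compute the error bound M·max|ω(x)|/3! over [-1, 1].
sqrt(3)/27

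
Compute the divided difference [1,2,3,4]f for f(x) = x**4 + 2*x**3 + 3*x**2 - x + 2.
12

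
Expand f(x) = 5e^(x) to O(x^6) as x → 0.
5 + 5*x + 5*x**2/2 + 5*x**3/6 + 5*x**4/24 + x**5/24 + O(x**6)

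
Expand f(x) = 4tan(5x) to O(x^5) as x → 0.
20*x + 500*x**3/3 + O(x**5)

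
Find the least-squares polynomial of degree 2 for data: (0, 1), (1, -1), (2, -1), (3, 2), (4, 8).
39/35 + (-261/70)x + (19/14)x²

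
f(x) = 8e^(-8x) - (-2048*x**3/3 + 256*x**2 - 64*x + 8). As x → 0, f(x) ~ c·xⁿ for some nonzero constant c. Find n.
4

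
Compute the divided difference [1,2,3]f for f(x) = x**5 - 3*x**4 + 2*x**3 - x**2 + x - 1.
26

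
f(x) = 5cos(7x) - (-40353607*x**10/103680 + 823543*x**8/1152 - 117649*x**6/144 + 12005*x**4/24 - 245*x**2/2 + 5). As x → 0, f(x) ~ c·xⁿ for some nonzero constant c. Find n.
12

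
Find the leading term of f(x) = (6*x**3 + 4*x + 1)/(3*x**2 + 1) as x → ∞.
2*x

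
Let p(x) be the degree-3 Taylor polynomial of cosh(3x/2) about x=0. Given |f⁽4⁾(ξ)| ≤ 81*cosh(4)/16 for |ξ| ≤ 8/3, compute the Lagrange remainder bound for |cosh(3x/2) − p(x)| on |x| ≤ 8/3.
32*cosh(4)/3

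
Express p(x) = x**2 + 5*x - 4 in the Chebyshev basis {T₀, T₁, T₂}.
(-7/2)T₀ + (5)T₁ + (1/2)T₂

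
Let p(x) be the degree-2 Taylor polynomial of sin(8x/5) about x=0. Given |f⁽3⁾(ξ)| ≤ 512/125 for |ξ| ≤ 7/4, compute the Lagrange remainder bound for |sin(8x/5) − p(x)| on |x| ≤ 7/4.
1372/375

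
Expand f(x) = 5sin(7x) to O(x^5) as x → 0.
35*x - 1715*x**3/6 + O(x**5)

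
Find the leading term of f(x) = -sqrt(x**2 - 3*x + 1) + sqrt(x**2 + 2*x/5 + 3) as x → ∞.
17/10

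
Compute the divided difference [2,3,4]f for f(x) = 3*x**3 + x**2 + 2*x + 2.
28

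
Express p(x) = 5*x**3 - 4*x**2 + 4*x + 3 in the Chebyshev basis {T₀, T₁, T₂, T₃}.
T₀ + (31/4)T₁ + (-2)T₂ + (5/4)T₃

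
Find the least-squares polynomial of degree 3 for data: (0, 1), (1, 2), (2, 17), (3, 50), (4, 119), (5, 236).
40/63 + (713/378)x + (-169/126)x² + (56/27)x³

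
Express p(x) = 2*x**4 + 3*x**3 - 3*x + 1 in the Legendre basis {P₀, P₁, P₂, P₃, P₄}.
(7/5)P₀ + (-6/5)P₁ + (8/7)P₂ + (6/5)P₃ + (16/35)P₄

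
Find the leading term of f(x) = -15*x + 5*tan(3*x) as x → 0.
45*x**3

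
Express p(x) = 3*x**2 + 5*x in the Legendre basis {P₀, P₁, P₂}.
P₀ + (5)P₁ + (2)P₂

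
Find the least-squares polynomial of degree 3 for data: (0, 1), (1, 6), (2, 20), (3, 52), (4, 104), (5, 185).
19/18 + (167/108)x + (77/36)x² + (53/54)x³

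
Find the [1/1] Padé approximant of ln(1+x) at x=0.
x/(x/2 + 1)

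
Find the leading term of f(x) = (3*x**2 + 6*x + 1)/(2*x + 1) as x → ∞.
3*x/2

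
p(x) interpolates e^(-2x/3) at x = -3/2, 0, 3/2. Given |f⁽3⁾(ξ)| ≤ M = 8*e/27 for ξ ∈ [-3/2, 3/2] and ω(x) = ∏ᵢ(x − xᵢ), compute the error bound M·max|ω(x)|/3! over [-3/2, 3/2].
sqrt(3)*e/27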